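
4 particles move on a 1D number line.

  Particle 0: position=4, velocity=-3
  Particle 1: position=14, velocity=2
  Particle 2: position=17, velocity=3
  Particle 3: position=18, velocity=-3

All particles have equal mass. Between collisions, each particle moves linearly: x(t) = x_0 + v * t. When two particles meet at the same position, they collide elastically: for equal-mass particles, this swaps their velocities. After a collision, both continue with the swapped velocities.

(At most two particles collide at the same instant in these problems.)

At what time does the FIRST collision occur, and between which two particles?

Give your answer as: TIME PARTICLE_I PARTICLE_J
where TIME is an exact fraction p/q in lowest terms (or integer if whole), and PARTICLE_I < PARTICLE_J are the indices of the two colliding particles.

Pair (0,1): pos 4,14 vel -3,2 -> not approaching (rel speed -5 <= 0)
Pair (1,2): pos 14,17 vel 2,3 -> not approaching (rel speed -1 <= 0)
Pair (2,3): pos 17,18 vel 3,-3 -> gap=1, closing at 6/unit, collide at t=1/6
Earliest collision: t=1/6 between 2 and 3

Answer: 1/6 2 3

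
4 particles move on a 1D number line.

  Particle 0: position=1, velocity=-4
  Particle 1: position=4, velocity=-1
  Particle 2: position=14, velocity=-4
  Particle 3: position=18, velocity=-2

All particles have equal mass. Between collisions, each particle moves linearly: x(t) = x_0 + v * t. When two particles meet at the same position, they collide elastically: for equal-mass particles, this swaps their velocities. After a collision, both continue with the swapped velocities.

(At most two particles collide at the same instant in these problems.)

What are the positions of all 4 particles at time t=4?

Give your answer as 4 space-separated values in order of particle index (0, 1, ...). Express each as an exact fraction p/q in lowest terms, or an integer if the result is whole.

Answer: -15 -2 0 10

Derivation:
Collision at t=10/3: particles 1 and 2 swap velocities; positions: p0=-37/3 p1=2/3 p2=2/3 p3=34/3; velocities now: v0=-4 v1=-4 v2=-1 v3=-2
Advance to t=4 (no further collisions before then); velocities: v0=-4 v1=-4 v2=-1 v3=-2; positions = -15 -2 0 10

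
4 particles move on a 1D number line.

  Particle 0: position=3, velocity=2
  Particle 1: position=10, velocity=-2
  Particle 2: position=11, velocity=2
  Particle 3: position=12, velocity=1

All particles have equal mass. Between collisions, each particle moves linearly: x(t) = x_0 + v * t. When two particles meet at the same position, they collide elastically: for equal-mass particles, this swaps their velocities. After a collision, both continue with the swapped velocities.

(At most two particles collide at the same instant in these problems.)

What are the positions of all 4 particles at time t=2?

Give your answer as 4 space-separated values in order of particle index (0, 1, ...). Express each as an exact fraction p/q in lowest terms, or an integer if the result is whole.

Answer: 6 7 14 15

Derivation:
Collision at t=1: particles 2 and 3 swap velocities; positions: p0=5 p1=8 p2=13 p3=13; velocities now: v0=2 v1=-2 v2=1 v3=2
Collision at t=7/4: particles 0 and 1 swap velocities; positions: p0=13/2 p1=13/2 p2=55/4 p3=29/2; velocities now: v0=-2 v1=2 v2=1 v3=2
Advance to t=2 (no further collisions before then); velocities: v0=-2 v1=2 v2=1 v3=2; positions = 6 7 14 15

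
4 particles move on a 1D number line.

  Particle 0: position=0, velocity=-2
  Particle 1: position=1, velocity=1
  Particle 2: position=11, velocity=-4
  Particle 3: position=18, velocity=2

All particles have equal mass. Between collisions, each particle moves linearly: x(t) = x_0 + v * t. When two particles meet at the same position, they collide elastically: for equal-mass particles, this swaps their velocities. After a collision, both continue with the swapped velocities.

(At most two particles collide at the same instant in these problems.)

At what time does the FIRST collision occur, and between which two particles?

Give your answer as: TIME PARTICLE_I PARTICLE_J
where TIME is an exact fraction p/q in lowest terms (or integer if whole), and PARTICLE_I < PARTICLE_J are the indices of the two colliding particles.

Pair (0,1): pos 0,1 vel -2,1 -> not approaching (rel speed -3 <= 0)
Pair (1,2): pos 1,11 vel 1,-4 -> gap=10, closing at 5/unit, collide at t=2
Pair (2,3): pos 11,18 vel -4,2 -> not approaching (rel speed -6 <= 0)
Earliest collision: t=2 between 1 and 2

Answer: 2 1 2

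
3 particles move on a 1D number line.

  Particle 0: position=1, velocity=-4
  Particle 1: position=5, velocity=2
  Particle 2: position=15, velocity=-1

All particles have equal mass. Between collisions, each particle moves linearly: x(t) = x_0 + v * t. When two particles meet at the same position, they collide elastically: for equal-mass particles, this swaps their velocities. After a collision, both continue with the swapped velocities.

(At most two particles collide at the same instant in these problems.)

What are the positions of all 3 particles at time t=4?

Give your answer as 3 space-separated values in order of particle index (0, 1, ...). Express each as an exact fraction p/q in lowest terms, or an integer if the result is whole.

Collision at t=10/3: particles 1 and 2 swap velocities; positions: p0=-37/3 p1=35/3 p2=35/3; velocities now: v0=-4 v1=-1 v2=2
Advance to t=4 (no further collisions before then); velocities: v0=-4 v1=-1 v2=2; positions = -15 11 13

Answer: -15 11 13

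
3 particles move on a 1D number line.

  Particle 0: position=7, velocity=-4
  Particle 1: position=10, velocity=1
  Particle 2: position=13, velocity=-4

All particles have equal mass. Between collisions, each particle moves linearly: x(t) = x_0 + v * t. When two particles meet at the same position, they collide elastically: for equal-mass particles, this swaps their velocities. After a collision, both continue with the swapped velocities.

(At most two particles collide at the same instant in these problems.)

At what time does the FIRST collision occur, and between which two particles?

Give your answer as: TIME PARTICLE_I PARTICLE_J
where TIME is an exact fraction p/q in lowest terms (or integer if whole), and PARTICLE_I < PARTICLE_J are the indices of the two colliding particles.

Answer: 3/5 1 2

Derivation:
Pair (0,1): pos 7,10 vel -4,1 -> not approaching (rel speed -5 <= 0)
Pair (1,2): pos 10,13 vel 1,-4 -> gap=3, closing at 5/unit, collide at t=3/5
Earliest collision: t=3/5 between 1 and 2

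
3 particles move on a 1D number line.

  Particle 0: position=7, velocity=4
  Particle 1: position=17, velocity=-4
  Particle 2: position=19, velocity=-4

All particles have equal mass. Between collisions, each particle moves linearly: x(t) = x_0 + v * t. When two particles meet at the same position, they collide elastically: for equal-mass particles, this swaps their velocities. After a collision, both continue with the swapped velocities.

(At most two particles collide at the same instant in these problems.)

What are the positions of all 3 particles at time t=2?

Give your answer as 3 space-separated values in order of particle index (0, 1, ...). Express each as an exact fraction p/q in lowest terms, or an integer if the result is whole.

Answer: 9 11 15

Derivation:
Collision at t=5/4: particles 0 and 1 swap velocities; positions: p0=12 p1=12 p2=14; velocities now: v0=-4 v1=4 v2=-4
Collision at t=3/2: particles 1 and 2 swap velocities; positions: p0=11 p1=13 p2=13; velocities now: v0=-4 v1=-4 v2=4
Advance to t=2 (no further collisions before then); velocities: v0=-4 v1=-4 v2=4; positions = 9 11 15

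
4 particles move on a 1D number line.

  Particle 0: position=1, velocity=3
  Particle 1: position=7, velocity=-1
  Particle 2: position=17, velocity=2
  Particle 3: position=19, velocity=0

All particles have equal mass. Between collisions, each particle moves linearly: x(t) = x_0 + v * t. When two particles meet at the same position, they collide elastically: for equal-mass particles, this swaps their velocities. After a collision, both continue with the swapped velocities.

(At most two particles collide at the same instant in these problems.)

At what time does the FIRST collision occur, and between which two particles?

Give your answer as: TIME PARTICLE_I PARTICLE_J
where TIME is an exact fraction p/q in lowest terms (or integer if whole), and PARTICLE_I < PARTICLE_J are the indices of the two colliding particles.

Answer: 1 2 3

Derivation:
Pair (0,1): pos 1,7 vel 3,-1 -> gap=6, closing at 4/unit, collide at t=3/2
Pair (1,2): pos 7,17 vel -1,2 -> not approaching (rel speed -3 <= 0)
Pair (2,3): pos 17,19 vel 2,0 -> gap=2, closing at 2/unit, collide at t=1
Earliest collision: t=1 between 2 and 3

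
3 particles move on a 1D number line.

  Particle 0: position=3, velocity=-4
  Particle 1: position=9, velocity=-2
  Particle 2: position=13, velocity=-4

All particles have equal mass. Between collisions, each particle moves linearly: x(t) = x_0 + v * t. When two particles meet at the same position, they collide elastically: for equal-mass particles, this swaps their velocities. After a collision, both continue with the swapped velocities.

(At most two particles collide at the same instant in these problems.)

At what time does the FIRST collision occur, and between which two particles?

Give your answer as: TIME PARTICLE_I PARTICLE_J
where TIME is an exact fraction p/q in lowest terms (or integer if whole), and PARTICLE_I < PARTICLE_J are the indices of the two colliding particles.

Answer: 2 1 2

Derivation:
Pair (0,1): pos 3,9 vel -4,-2 -> not approaching (rel speed -2 <= 0)
Pair (1,2): pos 9,13 vel -2,-4 -> gap=4, closing at 2/unit, collide at t=2
Earliest collision: t=2 between 1 and 2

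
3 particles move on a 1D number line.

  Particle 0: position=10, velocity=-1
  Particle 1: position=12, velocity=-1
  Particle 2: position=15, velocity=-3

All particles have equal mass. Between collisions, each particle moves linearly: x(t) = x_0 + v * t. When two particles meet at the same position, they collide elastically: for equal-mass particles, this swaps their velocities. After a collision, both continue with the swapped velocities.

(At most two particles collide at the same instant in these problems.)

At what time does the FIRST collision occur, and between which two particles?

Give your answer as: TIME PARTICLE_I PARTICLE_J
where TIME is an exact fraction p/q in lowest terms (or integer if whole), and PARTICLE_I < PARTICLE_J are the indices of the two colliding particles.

Pair (0,1): pos 10,12 vel -1,-1 -> not approaching (rel speed 0 <= 0)
Pair (1,2): pos 12,15 vel -1,-3 -> gap=3, closing at 2/unit, collide at t=3/2
Earliest collision: t=3/2 between 1 and 2

Answer: 3/2 1 2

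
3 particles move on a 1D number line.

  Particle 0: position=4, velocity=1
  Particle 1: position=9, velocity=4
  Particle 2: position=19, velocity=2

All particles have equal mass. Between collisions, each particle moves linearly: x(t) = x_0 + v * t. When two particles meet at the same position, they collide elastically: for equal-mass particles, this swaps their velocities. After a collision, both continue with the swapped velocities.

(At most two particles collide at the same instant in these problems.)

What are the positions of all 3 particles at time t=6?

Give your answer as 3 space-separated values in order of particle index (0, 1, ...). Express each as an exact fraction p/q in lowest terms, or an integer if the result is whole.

Collision at t=5: particles 1 and 2 swap velocities; positions: p0=9 p1=29 p2=29; velocities now: v0=1 v1=2 v2=4
Advance to t=6 (no further collisions before then); velocities: v0=1 v1=2 v2=4; positions = 10 31 33

Answer: 10 31 33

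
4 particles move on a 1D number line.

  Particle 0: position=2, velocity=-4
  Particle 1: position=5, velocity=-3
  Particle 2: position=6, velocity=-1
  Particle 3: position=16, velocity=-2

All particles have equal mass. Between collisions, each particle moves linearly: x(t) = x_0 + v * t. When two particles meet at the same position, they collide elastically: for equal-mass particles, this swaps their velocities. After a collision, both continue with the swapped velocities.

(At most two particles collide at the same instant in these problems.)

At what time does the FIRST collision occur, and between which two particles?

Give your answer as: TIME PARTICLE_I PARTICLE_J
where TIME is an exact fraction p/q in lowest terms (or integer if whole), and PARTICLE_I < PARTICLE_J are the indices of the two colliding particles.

Answer: 10 2 3

Derivation:
Pair (0,1): pos 2,5 vel -4,-3 -> not approaching (rel speed -1 <= 0)
Pair (1,2): pos 5,6 vel -3,-1 -> not approaching (rel speed -2 <= 0)
Pair (2,3): pos 6,16 vel -1,-2 -> gap=10, closing at 1/unit, collide at t=10
Earliest collision: t=10 between 2 and 3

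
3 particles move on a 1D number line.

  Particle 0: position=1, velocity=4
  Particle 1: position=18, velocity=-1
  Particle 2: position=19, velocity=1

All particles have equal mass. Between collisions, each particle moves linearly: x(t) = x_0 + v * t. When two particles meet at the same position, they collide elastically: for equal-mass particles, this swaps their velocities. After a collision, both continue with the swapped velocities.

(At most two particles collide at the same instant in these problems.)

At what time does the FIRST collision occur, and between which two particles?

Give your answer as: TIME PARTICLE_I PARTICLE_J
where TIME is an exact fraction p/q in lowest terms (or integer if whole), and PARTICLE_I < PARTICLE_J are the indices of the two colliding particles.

Answer: 17/5 0 1

Derivation:
Pair (0,1): pos 1,18 vel 4,-1 -> gap=17, closing at 5/unit, collide at t=17/5
Pair (1,2): pos 18,19 vel -1,1 -> not approaching (rel speed -2 <= 0)
Earliest collision: t=17/5 between 0 and 1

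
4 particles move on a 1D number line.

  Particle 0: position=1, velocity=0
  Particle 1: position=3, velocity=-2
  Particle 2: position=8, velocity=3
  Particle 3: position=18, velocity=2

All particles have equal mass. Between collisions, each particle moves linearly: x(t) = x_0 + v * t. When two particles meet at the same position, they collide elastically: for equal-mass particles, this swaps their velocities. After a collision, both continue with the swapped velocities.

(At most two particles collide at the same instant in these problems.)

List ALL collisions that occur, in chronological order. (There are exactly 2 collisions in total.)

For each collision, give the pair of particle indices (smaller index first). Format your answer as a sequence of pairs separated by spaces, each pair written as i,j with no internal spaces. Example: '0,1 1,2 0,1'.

Answer: 0,1 2,3

Derivation:
Collision at t=1: particles 0 and 1 swap velocities; positions: p0=1 p1=1 p2=11 p3=20; velocities now: v0=-2 v1=0 v2=3 v3=2
Collision at t=10: particles 2 and 3 swap velocities; positions: p0=-17 p1=1 p2=38 p3=38; velocities now: v0=-2 v1=0 v2=2 v3=3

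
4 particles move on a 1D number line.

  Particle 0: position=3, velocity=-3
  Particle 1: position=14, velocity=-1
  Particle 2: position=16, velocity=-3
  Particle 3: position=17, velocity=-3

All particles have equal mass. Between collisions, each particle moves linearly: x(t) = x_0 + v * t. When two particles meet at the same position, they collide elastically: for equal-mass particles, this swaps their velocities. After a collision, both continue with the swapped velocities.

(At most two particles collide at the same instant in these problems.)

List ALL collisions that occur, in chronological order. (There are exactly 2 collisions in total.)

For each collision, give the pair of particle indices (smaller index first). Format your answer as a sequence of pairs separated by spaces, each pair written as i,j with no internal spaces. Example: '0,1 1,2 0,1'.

Collision at t=1: particles 1 and 2 swap velocities; positions: p0=0 p1=13 p2=13 p3=14; velocities now: v0=-3 v1=-3 v2=-1 v3=-3
Collision at t=3/2: particles 2 and 3 swap velocities; positions: p0=-3/2 p1=23/2 p2=25/2 p3=25/2; velocities now: v0=-3 v1=-3 v2=-3 v3=-1

Answer: 1,2 2,3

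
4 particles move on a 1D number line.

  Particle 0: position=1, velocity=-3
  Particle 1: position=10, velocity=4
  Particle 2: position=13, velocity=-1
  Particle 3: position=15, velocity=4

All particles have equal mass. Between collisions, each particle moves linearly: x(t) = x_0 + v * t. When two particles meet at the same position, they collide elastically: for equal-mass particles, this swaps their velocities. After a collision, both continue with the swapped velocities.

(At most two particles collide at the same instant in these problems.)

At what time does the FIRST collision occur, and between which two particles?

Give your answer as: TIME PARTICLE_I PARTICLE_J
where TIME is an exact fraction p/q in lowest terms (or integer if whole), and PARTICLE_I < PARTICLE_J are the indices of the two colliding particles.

Pair (0,1): pos 1,10 vel -3,4 -> not approaching (rel speed -7 <= 0)
Pair (1,2): pos 10,13 vel 4,-1 -> gap=3, closing at 5/unit, collide at t=3/5
Pair (2,3): pos 13,15 vel -1,4 -> not approaching (rel speed -5 <= 0)
Earliest collision: t=3/5 between 1 and 2

Answer: 3/5 1 2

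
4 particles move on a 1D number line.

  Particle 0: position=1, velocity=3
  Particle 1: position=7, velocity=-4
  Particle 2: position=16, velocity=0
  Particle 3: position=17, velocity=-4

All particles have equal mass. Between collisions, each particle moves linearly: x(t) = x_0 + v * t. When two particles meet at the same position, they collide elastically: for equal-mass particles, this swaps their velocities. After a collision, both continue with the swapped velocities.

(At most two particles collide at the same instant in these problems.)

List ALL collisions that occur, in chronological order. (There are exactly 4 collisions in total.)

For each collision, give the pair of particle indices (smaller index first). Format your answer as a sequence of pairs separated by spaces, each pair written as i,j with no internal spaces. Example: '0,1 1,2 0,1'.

Answer: 2,3 0,1 1,2 2,3

Derivation:
Collision at t=1/4: particles 2 and 3 swap velocities; positions: p0=7/4 p1=6 p2=16 p3=16; velocities now: v0=3 v1=-4 v2=-4 v3=0
Collision at t=6/7: particles 0 and 1 swap velocities; positions: p0=25/7 p1=25/7 p2=95/7 p3=16; velocities now: v0=-4 v1=3 v2=-4 v3=0
Collision at t=16/7: particles 1 and 2 swap velocities; positions: p0=-15/7 p1=55/7 p2=55/7 p3=16; velocities now: v0=-4 v1=-4 v2=3 v3=0
Collision at t=5: particles 2 and 3 swap velocities; positions: p0=-13 p1=-3 p2=16 p3=16; velocities now: v0=-4 v1=-4 v2=0 v3=3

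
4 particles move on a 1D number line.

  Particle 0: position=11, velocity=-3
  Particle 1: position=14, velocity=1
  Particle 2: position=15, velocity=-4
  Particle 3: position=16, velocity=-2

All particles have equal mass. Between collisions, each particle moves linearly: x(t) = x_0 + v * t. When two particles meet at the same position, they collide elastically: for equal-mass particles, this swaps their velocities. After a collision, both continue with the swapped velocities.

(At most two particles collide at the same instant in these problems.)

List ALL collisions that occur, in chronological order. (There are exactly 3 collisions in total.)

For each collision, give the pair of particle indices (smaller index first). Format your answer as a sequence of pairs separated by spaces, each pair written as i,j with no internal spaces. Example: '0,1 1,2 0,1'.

Collision at t=1/5: particles 1 and 2 swap velocities; positions: p0=52/5 p1=71/5 p2=71/5 p3=78/5; velocities now: v0=-3 v1=-4 v2=1 v3=-2
Collision at t=2/3: particles 2 and 3 swap velocities; positions: p0=9 p1=37/3 p2=44/3 p3=44/3; velocities now: v0=-3 v1=-4 v2=-2 v3=1
Collision at t=4: particles 0 and 1 swap velocities; positions: p0=-1 p1=-1 p2=8 p3=18; velocities now: v0=-4 v1=-3 v2=-2 v3=1

Answer: 1,2 2,3 0,1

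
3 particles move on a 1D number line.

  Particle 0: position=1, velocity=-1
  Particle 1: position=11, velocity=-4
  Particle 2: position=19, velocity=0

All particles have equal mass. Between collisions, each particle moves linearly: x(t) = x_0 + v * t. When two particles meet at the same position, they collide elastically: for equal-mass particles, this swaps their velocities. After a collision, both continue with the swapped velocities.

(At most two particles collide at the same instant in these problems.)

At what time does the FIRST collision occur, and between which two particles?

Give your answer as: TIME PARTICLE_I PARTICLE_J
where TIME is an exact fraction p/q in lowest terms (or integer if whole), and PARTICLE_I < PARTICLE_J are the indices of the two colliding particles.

Pair (0,1): pos 1,11 vel -1,-4 -> gap=10, closing at 3/unit, collide at t=10/3
Pair (1,2): pos 11,19 vel -4,0 -> not approaching (rel speed -4 <= 0)
Earliest collision: t=10/3 between 0 and 1

Answer: 10/3 0 1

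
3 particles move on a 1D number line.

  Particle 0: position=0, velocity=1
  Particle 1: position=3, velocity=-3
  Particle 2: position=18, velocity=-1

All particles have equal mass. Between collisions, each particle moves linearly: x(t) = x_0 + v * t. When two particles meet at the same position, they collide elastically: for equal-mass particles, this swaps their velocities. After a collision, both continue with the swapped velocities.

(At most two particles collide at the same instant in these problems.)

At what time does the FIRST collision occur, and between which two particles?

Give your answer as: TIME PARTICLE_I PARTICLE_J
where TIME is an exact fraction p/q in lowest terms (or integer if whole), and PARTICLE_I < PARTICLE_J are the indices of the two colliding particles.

Answer: 3/4 0 1

Derivation:
Pair (0,1): pos 0,3 vel 1,-3 -> gap=3, closing at 4/unit, collide at t=3/4
Pair (1,2): pos 3,18 vel -3,-1 -> not approaching (rel speed -2 <= 0)
Earliest collision: t=3/4 between 0 and 1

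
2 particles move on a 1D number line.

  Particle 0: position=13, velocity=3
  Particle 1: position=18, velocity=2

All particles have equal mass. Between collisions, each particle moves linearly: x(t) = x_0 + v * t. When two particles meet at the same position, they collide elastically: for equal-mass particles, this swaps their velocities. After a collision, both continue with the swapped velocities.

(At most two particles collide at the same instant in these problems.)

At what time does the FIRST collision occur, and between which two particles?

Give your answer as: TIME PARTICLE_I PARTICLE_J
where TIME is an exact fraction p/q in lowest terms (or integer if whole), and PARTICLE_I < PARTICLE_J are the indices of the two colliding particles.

Answer: 5 0 1

Derivation:
Pair (0,1): pos 13,18 vel 3,2 -> gap=5, closing at 1/unit, collide at t=5
Earliest collision: t=5 between 0 and 1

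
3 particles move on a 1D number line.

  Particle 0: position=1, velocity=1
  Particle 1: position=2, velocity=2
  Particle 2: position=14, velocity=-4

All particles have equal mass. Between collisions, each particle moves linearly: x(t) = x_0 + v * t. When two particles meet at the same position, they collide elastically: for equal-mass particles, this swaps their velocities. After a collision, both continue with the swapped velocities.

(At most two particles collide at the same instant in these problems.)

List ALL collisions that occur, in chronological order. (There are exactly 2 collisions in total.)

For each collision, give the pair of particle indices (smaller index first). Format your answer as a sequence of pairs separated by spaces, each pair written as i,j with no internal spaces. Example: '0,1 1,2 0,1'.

Collision at t=2: particles 1 and 2 swap velocities; positions: p0=3 p1=6 p2=6; velocities now: v0=1 v1=-4 v2=2
Collision at t=13/5: particles 0 and 1 swap velocities; positions: p0=18/5 p1=18/5 p2=36/5; velocities now: v0=-4 v1=1 v2=2

Answer: 1,2 0,1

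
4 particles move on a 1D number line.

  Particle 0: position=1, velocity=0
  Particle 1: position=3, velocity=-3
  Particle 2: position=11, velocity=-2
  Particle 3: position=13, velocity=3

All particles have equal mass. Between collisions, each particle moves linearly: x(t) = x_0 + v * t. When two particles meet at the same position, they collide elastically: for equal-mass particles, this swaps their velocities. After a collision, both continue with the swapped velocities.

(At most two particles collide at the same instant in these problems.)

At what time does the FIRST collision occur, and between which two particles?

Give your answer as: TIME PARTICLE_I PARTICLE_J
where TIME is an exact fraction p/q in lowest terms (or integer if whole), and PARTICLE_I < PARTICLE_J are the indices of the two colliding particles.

Pair (0,1): pos 1,3 vel 0,-3 -> gap=2, closing at 3/unit, collide at t=2/3
Pair (1,2): pos 3,11 vel -3,-2 -> not approaching (rel speed -1 <= 0)
Pair (2,3): pos 11,13 vel -2,3 -> not approaching (rel speed -5 <= 0)
Earliest collision: t=2/3 between 0 and 1

Answer: 2/3 0 1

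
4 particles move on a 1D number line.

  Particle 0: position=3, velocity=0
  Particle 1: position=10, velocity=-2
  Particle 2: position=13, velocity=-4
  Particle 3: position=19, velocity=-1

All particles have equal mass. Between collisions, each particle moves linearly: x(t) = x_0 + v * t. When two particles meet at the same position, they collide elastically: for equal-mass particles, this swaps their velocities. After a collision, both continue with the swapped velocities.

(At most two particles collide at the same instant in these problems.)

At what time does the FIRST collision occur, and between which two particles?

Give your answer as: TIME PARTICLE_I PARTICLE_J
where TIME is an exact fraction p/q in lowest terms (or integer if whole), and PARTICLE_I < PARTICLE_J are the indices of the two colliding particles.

Answer: 3/2 1 2

Derivation:
Pair (0,1): pos 3,10 vel 0,-2 -> gap=7, closing at 2/unit, collide at t=7/2
Pair (1,2): pos 10,13 vel -2,-4 -> gap=3, closing at 2/unit, collide at t=3/2
Pair (2,3): pos 13,19 vel -4,-1 -> not approaching (rel speed -3 <= 0)
Earliest collision: t=3/2 between 1 and 2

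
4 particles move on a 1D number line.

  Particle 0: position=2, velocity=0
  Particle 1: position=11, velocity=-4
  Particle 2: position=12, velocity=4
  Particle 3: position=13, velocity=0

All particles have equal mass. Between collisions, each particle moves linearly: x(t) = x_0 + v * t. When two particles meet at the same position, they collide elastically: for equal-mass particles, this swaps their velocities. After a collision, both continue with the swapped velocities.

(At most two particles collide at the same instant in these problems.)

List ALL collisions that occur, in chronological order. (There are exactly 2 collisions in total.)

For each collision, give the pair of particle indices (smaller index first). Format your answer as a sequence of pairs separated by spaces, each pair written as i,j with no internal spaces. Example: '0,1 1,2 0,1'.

Answer: 2,3 0,1

Derivation:
Collision at t=1/4: particles 2 and 3 swap velocities; positions: p0=2 p1=10 p2=13 p3=13; velocities now: v0=0 v1=-4 v2=0 v3=4
Collision at t=9/4: particles 0 and 1 swap velocities; positions: p0=2 p1=2 p2=13 p3=21; velocities now: v0=-4 v1=0 v2=0 v3=4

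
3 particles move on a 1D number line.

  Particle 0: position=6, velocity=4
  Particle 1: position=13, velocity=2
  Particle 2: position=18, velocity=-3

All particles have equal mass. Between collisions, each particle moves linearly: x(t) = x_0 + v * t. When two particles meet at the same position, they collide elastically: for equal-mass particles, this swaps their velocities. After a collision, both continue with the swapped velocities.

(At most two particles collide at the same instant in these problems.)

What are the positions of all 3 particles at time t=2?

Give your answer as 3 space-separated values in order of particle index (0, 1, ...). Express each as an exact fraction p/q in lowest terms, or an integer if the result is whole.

Collision at t=1: particles 1 and 2 swap velocities; positions: p0=10 p1=15 p2=15; velocities now: v0=4 v1=-3 v2=2
Collision at t=12/7: particles 0 and 1 swap velocities; positions: p0=90/7 p1=90/7 p2=115/7; velocities now: v0=-3 v1=4 v2=2
Advance to t=2 (no further collisions before then); velocities: v0=-3 v1=4 v2=2; positions = 12 14 17

Answer: 12 14 17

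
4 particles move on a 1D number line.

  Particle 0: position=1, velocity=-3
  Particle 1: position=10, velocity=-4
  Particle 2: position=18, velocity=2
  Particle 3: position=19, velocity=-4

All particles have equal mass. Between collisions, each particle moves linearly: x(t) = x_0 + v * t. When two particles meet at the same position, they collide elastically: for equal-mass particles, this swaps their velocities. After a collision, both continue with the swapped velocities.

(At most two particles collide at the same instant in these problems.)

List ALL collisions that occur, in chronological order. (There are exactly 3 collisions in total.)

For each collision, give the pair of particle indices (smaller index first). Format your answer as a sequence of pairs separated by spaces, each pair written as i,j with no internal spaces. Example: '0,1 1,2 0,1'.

Collision at t=1/6: particles 2 and 3 swap velocities; positions: p0=1/2 p1=28/3 p2=55/3 p3=55/3; velocities now: v0=-3 v1=-4 v2=-4 v3=2
Collision at t=9: particles 0 and 1 swap velocities; positions: p0=-26 p1=-26 p2=-17 p3=36; velocities now: v0=-4 v1=-3 v2=-4 v3=2
Collision at t=18: particles 1 and 2 swap velocities; positions: p0=-62 p1=-53 p2=-53 p3=54; velocities now: v0=-4 v1=-4 v2=-3 v3=2

Answer: 2,3 0,1 1,2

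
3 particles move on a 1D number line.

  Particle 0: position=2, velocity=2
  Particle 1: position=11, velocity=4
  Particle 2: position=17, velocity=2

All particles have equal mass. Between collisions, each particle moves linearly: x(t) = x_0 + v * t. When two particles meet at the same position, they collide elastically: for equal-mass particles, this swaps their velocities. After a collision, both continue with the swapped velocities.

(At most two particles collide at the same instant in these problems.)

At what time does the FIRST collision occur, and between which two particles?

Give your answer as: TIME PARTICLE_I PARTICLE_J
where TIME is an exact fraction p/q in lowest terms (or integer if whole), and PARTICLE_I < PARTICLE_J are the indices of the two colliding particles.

Pair (0,1): pos 2,11 vel 2,4 -> not approaching (rel speed -2 <= 0)
Pair (1,2): pos 11,17 vel 4,2 -> gap=6, closing at 2/unit, collide at t=3
Earliest collision: t=3 between 1 and 2

Answer: 3 1 2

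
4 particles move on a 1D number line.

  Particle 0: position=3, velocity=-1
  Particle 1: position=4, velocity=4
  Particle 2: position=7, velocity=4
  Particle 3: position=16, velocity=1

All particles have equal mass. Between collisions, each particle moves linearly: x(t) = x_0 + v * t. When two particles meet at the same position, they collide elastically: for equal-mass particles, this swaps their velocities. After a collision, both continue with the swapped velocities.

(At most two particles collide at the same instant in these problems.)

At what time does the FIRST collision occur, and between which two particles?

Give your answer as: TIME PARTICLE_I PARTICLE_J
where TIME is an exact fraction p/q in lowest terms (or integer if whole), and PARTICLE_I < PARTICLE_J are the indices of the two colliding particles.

Answer: 3 2 3

Derivation:
Pair (0,1): pos 3,4 vel -1,4 -> not approaching (rel speed -5 <= 0)
Pair (1,2): pos 4,7 vel 4,4 -> not approaching (rel speed 0 <= 0)
Pair (2,3): pos 7,16 vel 4,1 -> gap=9, closing at 3/unit, collide at t=3
Earliest collision: t=3 between 2 and 3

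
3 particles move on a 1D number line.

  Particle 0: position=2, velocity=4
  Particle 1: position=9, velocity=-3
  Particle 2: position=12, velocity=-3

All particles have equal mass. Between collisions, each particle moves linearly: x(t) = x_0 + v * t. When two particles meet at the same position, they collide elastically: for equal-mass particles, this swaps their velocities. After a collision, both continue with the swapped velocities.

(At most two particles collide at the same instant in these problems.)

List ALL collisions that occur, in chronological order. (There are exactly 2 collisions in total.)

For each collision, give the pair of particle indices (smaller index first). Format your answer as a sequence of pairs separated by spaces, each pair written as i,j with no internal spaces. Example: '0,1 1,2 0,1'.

Collision at t=1: particles 0 and 1 swap velocities; positions: p0=6 p1=6 p2=9; velocities now: v0=-3 v1=4 v2=-3
Collision at t=10/7: particles 1 and 2 swap velocities; positions: p0=33/7 p1=54/7 p2=54/7; velocities now: v0=-3 v1=-3 v2=4

Answer: 0,1 1,2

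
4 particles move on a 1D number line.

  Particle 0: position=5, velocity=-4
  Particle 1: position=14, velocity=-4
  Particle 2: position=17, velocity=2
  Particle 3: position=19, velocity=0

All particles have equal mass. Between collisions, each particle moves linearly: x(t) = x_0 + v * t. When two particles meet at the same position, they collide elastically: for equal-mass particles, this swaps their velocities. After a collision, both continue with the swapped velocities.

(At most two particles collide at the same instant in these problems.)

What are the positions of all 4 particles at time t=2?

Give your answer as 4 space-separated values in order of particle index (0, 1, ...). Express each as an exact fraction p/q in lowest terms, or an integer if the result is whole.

Collision at t=1: particles 2 and 3 swap velocities; positions: p0=1 p1=10 p2=19 p3=19; velocities now: v0=-4 v1=-4 v2=0 v3=2
Advance to t=2 (no further collisions before then); velocities: v0=-4 v1=-4 v2=0 v3=2; positions = -3 6 19 21

Answer: -3 6 19 21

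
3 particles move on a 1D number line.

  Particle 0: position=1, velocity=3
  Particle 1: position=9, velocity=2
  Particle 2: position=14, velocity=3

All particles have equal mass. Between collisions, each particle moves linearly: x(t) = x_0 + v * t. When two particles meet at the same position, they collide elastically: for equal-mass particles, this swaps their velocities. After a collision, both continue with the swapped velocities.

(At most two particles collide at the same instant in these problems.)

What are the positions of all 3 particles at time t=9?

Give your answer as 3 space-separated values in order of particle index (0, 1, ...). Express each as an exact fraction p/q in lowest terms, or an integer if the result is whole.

Answer: 27 28 41

Derivation:
Collision at t=8: particles 0 and 1 swap velocities; positions: p0=25 p1=25 p2=38; velocities now: v0=2 v1=3 v2=3
Advance to t=9 (no further collisions before then); velocities: v0=2 v1=3 v2=3; positions = 27 28 41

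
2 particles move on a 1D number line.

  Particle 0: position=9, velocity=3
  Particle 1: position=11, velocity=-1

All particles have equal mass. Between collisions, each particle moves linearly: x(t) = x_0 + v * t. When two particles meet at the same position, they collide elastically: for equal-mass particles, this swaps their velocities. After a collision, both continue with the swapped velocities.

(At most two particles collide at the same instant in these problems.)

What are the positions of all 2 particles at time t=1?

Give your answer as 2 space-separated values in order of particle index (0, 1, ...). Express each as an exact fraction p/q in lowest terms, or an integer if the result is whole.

Collision at t=1/2: particles 0 and 1 swap velocities; positions: p0=21/2 p1=21/2; velocities now: v0=-1 v1=3
Advance to t=1 (no further collisions before then); velocities: v0=-1 v1=3; positions = 10 12

Answer: 10 12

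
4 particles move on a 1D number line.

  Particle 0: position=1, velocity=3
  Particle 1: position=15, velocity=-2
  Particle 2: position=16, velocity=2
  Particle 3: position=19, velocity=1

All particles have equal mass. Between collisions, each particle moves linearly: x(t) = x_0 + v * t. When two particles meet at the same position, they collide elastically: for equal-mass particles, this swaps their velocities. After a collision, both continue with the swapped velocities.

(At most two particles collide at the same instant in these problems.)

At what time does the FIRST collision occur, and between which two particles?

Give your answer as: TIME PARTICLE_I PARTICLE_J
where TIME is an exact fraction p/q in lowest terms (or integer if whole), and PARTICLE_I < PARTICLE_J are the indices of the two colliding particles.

Pair (0,1): pos 1,15 vel 3,-2 -> gap=14, closing at 5/unit, collide at t=14/5
Pair (1,2): pos 15,16 vel -2,2 -> not approaching (rel speed -4 <= 0)
Pair (2,3): pos 16,19 vel 2,1 -> gap=3, closing at 1/unit, collide at t=3
Earliest collision: t=14/5 between 0 and 1

Answer: 14/5 0 1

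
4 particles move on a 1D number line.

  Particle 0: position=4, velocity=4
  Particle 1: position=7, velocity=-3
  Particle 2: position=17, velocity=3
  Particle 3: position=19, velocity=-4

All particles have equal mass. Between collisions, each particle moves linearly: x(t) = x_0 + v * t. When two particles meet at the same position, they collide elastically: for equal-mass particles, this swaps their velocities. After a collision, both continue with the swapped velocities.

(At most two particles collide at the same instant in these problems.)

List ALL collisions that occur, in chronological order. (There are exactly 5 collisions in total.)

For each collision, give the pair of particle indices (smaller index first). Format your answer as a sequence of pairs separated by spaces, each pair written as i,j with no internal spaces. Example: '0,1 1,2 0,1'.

Collision at t=2/7: particles 2 and 3 swap velocities; positions: p0=36/7 p1=43/7 p2=125/7 p3=125/7; velocities now: v0=4 v1=-3 v2=-4 v3=3
Collision at t=3/7: particles 0 and 1 swap velocities; positions: p0=40/7 p1=40/7 p2=121/7 p3=128/7; velocities now: v0=-3 v1=4 v2=-4 v3=3
Collision at t=15/8: particles 1 and 2 swap velocities; positions: p0=11/8 p1=23/2 p2=23/2 p3=181/8; velocities now: v0=-3 v1=-4 v2=4 v3=3
Collision at t=12: particles 0 and 1 swap velocities; positions: p0=-29 p1=-29 p2=52 p3=53; velocities now: v0=-4 v1=-3 v2=4 v3=3
Collision at t=13: particles 2 and 3 swap velocities; positions: p0=-33 p1=-32 p2=56 p3=56; velocities now: v0=-4 v1=-3 v2=3 v3=4

Answer: 2,3 0,1 1,2 0,1 2,3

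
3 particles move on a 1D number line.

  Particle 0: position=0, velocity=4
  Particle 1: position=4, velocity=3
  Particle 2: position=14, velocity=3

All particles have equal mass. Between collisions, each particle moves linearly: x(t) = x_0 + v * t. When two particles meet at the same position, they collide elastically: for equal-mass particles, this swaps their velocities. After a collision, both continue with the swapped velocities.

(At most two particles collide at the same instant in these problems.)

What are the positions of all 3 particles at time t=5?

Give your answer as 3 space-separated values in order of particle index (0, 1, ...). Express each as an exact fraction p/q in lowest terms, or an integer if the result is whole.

Collision at t=4: particles 0 and 1 swap velocities; positions: p0=16 p1=16 p2=26; velocities now: v0=3 v1=4 v2=3
Advance to t=5 (no further collisions before then); velocities: v0=3 v1=4 v2=3; positions = 19 20 29

Answer: 19 20 29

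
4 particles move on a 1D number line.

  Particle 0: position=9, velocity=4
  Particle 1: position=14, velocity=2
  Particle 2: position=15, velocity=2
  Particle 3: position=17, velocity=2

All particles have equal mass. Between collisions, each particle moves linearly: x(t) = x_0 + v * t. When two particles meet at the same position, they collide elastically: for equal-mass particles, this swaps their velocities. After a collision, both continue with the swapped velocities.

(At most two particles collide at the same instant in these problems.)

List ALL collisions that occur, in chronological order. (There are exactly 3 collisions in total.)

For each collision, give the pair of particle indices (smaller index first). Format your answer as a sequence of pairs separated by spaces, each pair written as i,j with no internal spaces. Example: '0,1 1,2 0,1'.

Answer: 0,1 1,2 2,3

Derivation:
Collision at t=5/2: particles 0 and 1 swap velocities; positions: p0=19 p1=19 p2=20 p3=22; velocities now: v0=2 v1=4 v2=2 v3=2
Collision at t=3: particles 1 and 2 swap velocities; positions: p0=20 p1=21 p2=21 p3=23; velocities now: v0=2 v1=2 v2=4 v3=2
Collision at t=4: particles 2 and 3 swap velocities; positions: p0=22 p1=23 p2=25 p3=25; velocities now: v0=2 v1=2 v2=2 v3=4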